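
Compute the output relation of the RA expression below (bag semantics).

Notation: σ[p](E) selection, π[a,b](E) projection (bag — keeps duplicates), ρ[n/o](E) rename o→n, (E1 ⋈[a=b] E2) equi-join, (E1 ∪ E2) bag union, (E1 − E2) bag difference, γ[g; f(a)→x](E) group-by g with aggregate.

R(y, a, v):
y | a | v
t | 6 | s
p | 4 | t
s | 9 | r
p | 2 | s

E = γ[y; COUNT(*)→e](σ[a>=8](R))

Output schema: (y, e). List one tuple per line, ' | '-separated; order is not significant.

Stepwise |·|:
  R → 4
  σ[a>=8](R) → 1
  γ[y; COUNT(*)→e](σ[a>=8](R)) → 1

== RESULT ==
y | e
s | 1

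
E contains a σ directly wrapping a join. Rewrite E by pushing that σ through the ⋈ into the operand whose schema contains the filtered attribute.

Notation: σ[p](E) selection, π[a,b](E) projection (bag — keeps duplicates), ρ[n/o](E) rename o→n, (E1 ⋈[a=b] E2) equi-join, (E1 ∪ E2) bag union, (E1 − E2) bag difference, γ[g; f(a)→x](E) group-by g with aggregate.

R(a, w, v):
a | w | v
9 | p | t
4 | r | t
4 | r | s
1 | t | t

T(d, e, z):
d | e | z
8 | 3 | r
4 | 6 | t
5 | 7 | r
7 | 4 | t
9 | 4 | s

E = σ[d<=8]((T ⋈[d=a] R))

σ filters on d, owned by the left side.
E' = (σ[d<=8](T) ⋈[d=a] R)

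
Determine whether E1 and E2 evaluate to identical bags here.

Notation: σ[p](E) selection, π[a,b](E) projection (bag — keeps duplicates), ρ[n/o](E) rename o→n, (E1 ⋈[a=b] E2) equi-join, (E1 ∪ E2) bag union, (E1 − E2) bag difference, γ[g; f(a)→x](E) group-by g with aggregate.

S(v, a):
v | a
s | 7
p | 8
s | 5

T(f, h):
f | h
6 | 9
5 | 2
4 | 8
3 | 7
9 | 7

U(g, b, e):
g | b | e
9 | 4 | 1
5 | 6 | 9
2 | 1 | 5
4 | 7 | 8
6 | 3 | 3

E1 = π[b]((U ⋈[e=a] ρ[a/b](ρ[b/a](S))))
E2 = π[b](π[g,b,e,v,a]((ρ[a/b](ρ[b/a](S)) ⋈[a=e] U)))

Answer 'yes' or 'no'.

E1 subexpression sizes:
  U → 5
  S → 3
  ρ[b/a](S) → 3
  ρ[a/b](ρ[b/a](S)) → 3
  (U ⋈[e=a] ρ[a/b](ρ[b/a](S))) → 2
  π[b]((U ⋈[e=a] ρ[a/b](ρ[b/a](S)))) → 2
E2 subexpression sizes:
  S → 3
  ρ[b/a](S) → 3
  ρ[a/b](ρ[b/a](S)) → 3
  U → 5
  (ρ[a/b](ρ[b/a](S)) ⋈[a=e] U) → 2
  π[g,b,e,v,a]((ρ[a/b](ρ[b/a](S)) ⋈[a=e] U)) → 2
  π[b](π[g,b,e,v,a]((ρ[a/b](ρ[b/a](S)) ⋈[a=e] U))) → 2

E1 and E2 produce the same multiset:
b
1
7

yes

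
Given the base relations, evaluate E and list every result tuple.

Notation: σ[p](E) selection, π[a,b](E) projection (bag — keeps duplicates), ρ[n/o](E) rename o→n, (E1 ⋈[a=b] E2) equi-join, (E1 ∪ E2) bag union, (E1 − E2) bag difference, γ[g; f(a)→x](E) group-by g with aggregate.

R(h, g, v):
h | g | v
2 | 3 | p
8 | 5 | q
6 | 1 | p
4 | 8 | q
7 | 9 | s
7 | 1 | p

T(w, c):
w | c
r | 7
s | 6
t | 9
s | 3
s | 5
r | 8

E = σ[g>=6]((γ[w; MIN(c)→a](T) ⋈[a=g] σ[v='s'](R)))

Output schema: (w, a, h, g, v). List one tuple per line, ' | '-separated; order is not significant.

Per-node cardinality:
  T → 6
  γ[w; MIN(c)→a](T) → 3
  R → 6
  σ[v='s'](R) → 1
  (γ[w; MIN(c)→a](T) ⋈[a=g] σ[v='s'](R)) → 1
  σ[g>=6]((γ[w; MIN(c)→a](T) ⋈[a=g] σ[v='s'](R))) → 1

== RESULT ==
w | a | h | g | v
t | 9 | 7 | 9 | s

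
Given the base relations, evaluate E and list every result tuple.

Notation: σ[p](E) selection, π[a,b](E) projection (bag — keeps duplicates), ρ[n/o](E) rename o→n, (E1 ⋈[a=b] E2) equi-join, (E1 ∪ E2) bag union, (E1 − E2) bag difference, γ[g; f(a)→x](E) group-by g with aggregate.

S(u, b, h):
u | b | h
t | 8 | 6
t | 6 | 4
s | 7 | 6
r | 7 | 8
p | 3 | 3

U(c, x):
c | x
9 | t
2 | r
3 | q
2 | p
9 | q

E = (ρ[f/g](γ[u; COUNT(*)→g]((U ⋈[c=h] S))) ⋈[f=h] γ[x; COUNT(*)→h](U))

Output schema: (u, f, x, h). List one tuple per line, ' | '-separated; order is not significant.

Per-node cardinality:
  U → 5
  S → 5
  (U ⋈[c=h] S) → 1
  γ[u; COUNT(*)→g]((U ⋈[c=h] S)) → 1
  ρ[f/g](γ[u; COUNT(*)→g]((U ⋈[c=h] S))) → 1
  U → 5
  γ[x; COUNT(*)→h](U) → 4
  (ρ[f/g](γ[u; COUNT(*)→g]((U ⋈[c=h] S))) ⋈[f=h] γ[x; COUNT(*)→h](U)) → 3

== RESULT ==
u | f | x | h
p | 1 | p | 1
p | 1 | r | 1
p | 1 | t | 1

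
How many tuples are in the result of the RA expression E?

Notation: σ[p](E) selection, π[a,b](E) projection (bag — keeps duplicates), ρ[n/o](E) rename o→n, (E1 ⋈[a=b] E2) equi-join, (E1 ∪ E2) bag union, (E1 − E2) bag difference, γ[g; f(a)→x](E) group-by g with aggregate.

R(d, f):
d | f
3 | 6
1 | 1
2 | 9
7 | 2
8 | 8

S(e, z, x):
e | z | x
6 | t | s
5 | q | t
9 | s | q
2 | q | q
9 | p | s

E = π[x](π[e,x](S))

Per-node cardinality:
  S → 5
  π[e,x](S) → 5
  π[x](π[e,x](S)) → 5

|E| = 5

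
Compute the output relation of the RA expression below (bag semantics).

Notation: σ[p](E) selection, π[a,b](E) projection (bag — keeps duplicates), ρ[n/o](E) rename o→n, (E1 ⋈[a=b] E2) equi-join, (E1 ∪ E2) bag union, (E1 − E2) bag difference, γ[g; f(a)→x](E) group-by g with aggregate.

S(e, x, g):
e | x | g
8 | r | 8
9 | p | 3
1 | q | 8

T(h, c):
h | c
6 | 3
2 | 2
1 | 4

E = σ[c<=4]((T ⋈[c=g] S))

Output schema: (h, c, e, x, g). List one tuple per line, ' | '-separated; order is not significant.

Row counts bottom-up:
  T → 3
  S → 3
  (T ⋈[c=g] S) → 1
  σ[c<=4]((T ⋈[c=g] S)) → 1

== RESULT ==
h | c | e | x | g
6 | 3 | 9 | p | 3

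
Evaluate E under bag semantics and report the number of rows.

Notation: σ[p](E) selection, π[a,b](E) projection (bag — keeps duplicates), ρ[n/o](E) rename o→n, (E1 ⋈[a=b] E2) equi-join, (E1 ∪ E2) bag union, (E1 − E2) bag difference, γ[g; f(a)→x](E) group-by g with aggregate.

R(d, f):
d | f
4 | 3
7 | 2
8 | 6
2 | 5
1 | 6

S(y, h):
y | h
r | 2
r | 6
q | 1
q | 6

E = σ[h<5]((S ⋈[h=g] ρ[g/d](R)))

Row counts bottom-up:
  S → 4
  R → 5
  ρ[g/d](R) → 5
  (S ⋈[h=g] ρ[g/d](R)) → 2
  σ[h<5]((S ⋈[h=g] ρ[g/d](R))) → 2

|E| = 2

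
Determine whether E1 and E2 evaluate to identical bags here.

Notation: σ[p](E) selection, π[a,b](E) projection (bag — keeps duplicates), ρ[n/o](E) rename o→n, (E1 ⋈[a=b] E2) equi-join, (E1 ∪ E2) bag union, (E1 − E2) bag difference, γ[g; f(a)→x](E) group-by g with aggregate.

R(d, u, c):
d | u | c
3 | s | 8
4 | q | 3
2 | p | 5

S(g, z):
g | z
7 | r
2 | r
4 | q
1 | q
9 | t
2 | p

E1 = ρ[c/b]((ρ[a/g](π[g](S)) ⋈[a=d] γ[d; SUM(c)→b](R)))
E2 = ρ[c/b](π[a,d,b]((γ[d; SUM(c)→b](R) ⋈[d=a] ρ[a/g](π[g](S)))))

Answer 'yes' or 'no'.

E1 stepwise |·|:
  S → 6
  π[g](S) → 6
  ρ[a/g](π[g](S)) → 6
  R → 3
  γ[d; SUM(c)→b](R) → 3
  (ρ[a/g](π[g](S)) ⋈[a=d] γ[d; SUM(c)→b](R)) → 3
  ρ[c/b]((ρ[a/g](π[g](S)) ⋈[a=d] γ[d; SUM(c)→b](R))) → 3
E2 stepwise |·|:
  R → 3
  γ[d; SUM(c)→b](R) → 3
  S → 6
  π[g](S) → 6
  ρ[a/g](π[g](S)) → 6
  (γ[d; SUM(c)→b](R) ⋈[d=a] ρ[a/g](π[g](S))) → 3
  π[a,d,b]((γ[d; SUM(c)→b](R) ⋈[d=a] ρ[a/g](π[g](S)))) → 3
  ρ[c/b](π[a,d,b]((γ[d; SUM(c)→b](R) ⋈[d=a] ρ[a/g](π[g](S))))) → 3

E1 and E2 produce the same multiset:
a | d | c
2 | 2 | 5
2 | 2 | 5
4 | 4 | 3

yes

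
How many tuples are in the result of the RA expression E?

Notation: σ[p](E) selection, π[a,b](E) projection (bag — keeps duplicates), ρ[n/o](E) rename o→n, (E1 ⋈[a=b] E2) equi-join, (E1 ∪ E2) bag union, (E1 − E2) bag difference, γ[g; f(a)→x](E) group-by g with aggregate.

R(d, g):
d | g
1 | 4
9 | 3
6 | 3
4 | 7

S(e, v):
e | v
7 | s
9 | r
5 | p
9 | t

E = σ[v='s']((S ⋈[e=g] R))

Stepwise |·|:
  S → 4
  R → 4
  (S ⋈[e=g] R) → 1
  σ[v='s']((S ⋈[e=g] R)) → 1

|E| = 1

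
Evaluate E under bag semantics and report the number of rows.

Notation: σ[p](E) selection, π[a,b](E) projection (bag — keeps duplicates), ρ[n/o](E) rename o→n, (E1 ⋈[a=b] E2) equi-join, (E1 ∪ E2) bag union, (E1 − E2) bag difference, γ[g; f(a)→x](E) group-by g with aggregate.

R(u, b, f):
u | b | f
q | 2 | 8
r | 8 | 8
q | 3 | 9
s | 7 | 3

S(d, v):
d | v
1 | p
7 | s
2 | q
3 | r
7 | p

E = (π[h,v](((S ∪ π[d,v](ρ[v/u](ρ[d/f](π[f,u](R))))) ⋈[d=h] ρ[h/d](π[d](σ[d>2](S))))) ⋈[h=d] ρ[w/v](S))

Per-node cardinality:
  S → 5
  R → 4
  π[f,u](R) → 4
  ρ[d/f](π[f,u](R)) → 4
  ρ[v/u](ρ[d/f](π[f,u](R))) → 4
  π[d,v](ρ[v/u](ρ[d/f](π[f,u](R)))) → 4
  (S ∪ π[d,v](ρ[v/u](ρ[d/f](π[f,u](R))))) → 9
  S → 5
  σ[d>2](S) → 3
  π[d](σ[d>2](S)) → 3
  ρ[h/d](π[d](σ[d>2](S))) → 3
  ((S ∪ π[d,v](ρ[v/u](ρ[d/f](π[f,u](R))))) ⋈[d=h] ρ[h/d](π[d](σ[d>2](S)))) → 6
  π[h,v](((S ∪ π[d,v](ρ[v/u](ρ[d/f](π[f,u](R))))) ⋈[d=h] ρ[h/d](π[d](σ[d>2](S))))) → 6
  S → 5
  ρ[w/v](S) → 5
  (π[h,v](((S ∪ π[d,v](ρ[v/u](ρ[d/f](π[f,u](R))))) ⋈[d=h] ρ[h/d](π[d](σ[d>2](S))))) ⋈[h=d] ρ[w/v](S)) → 10

|E| = 10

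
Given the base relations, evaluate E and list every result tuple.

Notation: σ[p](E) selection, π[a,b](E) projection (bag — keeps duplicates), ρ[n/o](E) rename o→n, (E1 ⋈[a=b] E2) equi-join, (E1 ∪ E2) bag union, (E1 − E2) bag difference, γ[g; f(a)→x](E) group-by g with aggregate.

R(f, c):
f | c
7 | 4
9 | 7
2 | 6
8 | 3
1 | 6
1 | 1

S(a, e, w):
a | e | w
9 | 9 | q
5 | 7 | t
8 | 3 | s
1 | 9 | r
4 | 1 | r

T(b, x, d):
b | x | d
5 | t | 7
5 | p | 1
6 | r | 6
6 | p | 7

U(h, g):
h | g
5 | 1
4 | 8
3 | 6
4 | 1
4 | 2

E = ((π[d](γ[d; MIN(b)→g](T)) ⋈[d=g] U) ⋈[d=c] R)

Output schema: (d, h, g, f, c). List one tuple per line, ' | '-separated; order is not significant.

Stepwise |·|:
  T → 4
  γ[d; MIN(b)→g](T) → 3
  π[d](γ[d; MIN(b)→g](T)) → 3
  U → 5
  (π[d](γ[d; MIN(b)→g](T)) ⋈[d=g] U) → 3
  R → 6
  ((π[d](γ[d; MIN(b)→g](T)) ⋈[d=g] U) ⋈[d=c] R) → 4

== RESULT ==
d | h | g | f | c
1 | 4 | 1 | 1 | 1
1 | 5 | 1 | 1 | 1
6 | 3 | 6 | 1 | 6
6 | 3 | 6 | 2 | 6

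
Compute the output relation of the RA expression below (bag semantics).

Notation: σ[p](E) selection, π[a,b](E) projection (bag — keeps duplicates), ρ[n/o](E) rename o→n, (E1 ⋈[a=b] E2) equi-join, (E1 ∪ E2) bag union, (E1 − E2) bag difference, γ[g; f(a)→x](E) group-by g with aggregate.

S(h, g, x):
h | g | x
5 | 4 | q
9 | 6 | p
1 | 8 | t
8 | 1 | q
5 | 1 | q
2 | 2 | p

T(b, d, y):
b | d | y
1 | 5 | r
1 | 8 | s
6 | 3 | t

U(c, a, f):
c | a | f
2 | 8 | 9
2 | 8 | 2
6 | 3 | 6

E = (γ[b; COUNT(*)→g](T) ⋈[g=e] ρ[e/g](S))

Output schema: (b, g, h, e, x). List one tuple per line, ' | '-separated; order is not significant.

Row counts bottom-up:
  T → 3
  γ[b; COUNT(*)→g](T) → 2
  S → 6
  ρ[e/g](S) → 6
  (γ[b; COUNT(*)→g](T) ⋈[g=e] ρ[e/g](S)) → 3

== RESULT ==
b | g | h | e | x
1 | 2 | 2 | 2 | p
6 | 1 | 5 | 1 | q
6 | 1 | 8 | 1 | q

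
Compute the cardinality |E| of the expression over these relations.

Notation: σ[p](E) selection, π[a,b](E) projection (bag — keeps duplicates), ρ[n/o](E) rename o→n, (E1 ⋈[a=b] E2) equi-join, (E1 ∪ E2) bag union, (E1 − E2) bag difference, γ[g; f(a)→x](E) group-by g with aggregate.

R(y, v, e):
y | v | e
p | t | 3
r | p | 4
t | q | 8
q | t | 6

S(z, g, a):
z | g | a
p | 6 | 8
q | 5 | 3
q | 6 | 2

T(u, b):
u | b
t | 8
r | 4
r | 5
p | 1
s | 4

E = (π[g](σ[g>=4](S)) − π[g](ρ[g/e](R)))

Stepwise |·|:
  S → 3
  σ[g>=4](S) → 3
  π[g](σ[g>=4](S)) → 3
  R → 4
  ρ[g/e](R) → 4
  π[g](ρ[g/e](R)) → 4
  (π[g](σ[g>=4](S)) − π[g](ρ[g/e](R))) → 2

|E| = 2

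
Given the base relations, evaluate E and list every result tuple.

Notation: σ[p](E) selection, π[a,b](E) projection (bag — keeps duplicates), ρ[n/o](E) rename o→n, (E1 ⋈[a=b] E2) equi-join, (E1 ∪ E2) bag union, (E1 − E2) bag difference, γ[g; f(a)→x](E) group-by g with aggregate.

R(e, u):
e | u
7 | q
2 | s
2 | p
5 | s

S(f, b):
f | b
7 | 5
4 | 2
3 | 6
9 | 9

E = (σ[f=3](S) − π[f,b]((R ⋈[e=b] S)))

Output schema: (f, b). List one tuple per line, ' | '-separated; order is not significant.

Subexpression sizes:
  S → 4
  σ[f=3](S) → 1
  R → 4
  S → 4
  (R ⋈[e=b] S) → 3
  π[f,b]((R ⋈[e=b] S)) → 3
  (σ[f=3](S) − π[f,b]((R ⋈[e=b] S))) → 1

== RESULT ==
f | b
3 | 6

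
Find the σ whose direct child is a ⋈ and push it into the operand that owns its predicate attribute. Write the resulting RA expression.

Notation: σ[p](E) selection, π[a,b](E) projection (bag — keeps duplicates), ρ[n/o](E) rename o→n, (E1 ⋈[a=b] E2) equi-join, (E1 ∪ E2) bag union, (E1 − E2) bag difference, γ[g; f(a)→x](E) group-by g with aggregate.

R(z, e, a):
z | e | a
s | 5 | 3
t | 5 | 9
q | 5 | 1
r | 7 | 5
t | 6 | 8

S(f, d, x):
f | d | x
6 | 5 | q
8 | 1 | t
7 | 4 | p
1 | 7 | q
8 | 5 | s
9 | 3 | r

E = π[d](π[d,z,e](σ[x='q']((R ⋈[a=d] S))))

σ filters on x, owned by the right side.
E' = π[d](π[d,z,e]((R ⋈[a=d] σ[x='q'](S))))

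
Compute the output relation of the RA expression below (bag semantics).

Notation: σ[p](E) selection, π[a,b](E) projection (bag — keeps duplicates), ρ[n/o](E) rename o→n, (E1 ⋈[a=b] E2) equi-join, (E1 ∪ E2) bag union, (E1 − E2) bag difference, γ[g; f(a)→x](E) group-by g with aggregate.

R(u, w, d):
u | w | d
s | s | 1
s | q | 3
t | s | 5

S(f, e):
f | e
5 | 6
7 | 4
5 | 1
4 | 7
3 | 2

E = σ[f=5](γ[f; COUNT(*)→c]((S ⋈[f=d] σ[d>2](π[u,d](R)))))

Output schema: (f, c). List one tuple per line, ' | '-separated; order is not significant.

Stepwise |·|:
  S → 5
  R → 3
  π[u,d](R) → 3
  σ[d>2](π[u,d](R)) → 2
  (S ⋈[f=d] σ[d>2](π[u,d](R))) → 3
  γ[f; COUNT(*)→c]((S ⋈[f=d] σ[d>2](π[u,d](R)))) → 2
  σ[f=5](γ[f; COUNT(*)→c]((S ⋈[f=d] σ[d>2](π[u,d](R))))) → 1

== RESULT ==
f | c
5 | 2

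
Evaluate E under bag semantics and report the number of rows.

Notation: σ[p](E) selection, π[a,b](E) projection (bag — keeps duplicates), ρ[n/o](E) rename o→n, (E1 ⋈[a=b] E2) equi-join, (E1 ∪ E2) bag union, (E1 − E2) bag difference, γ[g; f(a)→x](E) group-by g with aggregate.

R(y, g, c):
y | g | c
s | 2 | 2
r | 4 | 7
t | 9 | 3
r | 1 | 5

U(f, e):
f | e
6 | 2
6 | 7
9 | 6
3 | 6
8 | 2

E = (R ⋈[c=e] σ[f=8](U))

Stepwise |·|:
  R → 4
  U → 5
  σ[f=8](U) → 1
  (R ⋈[c=e] σ[f=8](U)) → 1

|E| = 1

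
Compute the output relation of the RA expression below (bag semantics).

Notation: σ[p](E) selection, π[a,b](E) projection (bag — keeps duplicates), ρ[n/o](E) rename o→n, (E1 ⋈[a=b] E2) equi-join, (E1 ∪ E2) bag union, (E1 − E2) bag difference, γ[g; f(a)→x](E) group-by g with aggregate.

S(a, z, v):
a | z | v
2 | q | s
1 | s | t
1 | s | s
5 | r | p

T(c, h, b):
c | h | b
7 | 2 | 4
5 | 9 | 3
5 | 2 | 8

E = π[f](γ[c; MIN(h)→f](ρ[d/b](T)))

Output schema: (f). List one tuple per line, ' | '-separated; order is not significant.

Stepwise |·|:
  T → 3
  ρ[d/b](T) → 3
  γ[c; MIN(h)→f](ρ[d/b](T)) → 2
  π[f](γ[c; MIN(h)→f](ρ[d/b](T))) → 2

== RESULT ==
f
2
2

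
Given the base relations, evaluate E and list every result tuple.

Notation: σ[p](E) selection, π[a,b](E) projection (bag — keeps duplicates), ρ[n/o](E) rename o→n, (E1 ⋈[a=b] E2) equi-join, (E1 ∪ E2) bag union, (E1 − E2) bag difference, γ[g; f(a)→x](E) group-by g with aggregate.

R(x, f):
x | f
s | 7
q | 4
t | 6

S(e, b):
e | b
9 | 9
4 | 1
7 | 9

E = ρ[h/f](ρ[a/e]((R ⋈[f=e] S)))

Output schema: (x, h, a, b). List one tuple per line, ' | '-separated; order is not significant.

Stepwise |·|:
  R → 3
  S → 3
  (R ⋈[f=e] S) → 2
  ρ[a/e]((R ⋈[f=e] S)) → 2
  ρ[h/f](ρ[a/e]((R ⋈[f=e] S))) → 2

== RESULT ==
x | h | a | b
q | 4 | 4 | 1
s | 7 | 7 | 9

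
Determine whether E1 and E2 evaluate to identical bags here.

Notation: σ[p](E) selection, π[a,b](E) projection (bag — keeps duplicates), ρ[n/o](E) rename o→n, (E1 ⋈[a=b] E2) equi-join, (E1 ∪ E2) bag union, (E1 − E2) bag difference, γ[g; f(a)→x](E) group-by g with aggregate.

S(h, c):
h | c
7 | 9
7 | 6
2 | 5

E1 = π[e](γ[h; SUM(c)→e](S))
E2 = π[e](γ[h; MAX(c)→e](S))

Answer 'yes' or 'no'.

E1 subexpression sizes:
  S → 3
  γ[h; SUM(c)→e](S) → 2
  π[e](γ[h; SUM(c)→e](S)) → 2
E2 subexpression sizes:
  S → 3
  γ[h; MAX(c)→e](S) → 2
  π[e](γ[h; MAX(c)→e](S)) → 2

E1 result:
e
5
15
E2 result:
e
5
9
Witness: (9,) appears 0× in E1 but 1× in E2.

no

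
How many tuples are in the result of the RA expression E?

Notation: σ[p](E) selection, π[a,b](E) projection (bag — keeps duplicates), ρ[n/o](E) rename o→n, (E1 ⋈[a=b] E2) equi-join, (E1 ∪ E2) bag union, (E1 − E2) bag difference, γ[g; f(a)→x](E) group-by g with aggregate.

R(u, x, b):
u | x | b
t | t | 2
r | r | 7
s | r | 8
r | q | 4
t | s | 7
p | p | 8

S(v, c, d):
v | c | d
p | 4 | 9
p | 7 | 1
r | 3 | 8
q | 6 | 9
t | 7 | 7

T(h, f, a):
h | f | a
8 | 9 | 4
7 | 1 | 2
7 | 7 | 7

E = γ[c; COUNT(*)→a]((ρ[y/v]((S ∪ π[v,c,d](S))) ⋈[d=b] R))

Subexpression sizes:
  S → 5
  S → 5
  π[v,c,d](S) → 5
  (S ∪ π[v,c,d](S)) → 10
  ρ[y/v]((S ∪ π[v,c,d](S))) → 10
  R → 6
  (ρ[y/v]((S ∪ π[v,c,d](S))) ⋈[d=b] R) → 8
  γ[c; COUNT(*)→a]((ρ[y/v]((S ∪ π[v,c,d](S))) ⋈[d=b] R)) → 2

|E| = 2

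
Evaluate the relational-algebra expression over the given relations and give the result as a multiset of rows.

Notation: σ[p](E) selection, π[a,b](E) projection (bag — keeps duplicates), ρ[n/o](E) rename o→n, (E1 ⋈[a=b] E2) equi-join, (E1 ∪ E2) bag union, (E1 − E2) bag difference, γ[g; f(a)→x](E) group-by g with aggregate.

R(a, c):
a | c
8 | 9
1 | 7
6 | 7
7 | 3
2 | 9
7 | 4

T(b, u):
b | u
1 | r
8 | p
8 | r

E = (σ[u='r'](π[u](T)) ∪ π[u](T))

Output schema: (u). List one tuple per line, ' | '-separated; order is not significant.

Stepwise |·|:
  T → 3
  π[u](T) → 3
  σ[u='r'](π[u](T)) → 2
  T → 3
  π[u](T) → 3
  (σ[u='r'](π[u](T)) ∪ π[u](T)) → 5

== RESULT ==
u
p
r
r
r
r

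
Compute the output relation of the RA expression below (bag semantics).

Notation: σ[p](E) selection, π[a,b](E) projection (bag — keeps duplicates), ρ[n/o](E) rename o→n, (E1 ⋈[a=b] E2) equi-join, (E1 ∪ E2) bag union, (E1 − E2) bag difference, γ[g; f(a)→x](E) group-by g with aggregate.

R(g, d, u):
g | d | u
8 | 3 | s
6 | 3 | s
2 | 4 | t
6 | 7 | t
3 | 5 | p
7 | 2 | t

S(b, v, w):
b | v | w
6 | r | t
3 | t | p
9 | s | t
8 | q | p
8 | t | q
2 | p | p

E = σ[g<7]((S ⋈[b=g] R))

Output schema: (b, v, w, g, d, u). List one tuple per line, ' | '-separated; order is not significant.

Per-node cardinality:
  S → 6
  R → 6
  (S ⋈[b=g] R) → 6
  σ[g<7]((S ⋈[b=g] R)) → 4

== RESULT ==
b | v | w | g | d | u
2 | p | p | 2 | 4 | t
3 | t | p | 3 | 5 | p
6 | r | t | 6 | 3 | s
6 | r | t | 6 | 7 | t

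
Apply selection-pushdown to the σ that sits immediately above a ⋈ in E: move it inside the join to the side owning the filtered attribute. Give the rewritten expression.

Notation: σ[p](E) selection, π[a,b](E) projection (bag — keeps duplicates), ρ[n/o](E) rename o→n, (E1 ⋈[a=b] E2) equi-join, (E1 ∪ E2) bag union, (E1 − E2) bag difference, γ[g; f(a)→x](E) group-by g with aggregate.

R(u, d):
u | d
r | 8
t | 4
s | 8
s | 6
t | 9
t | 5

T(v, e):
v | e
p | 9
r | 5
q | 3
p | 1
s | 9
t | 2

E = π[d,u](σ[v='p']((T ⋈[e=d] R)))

σ filters on v, owned by the left side.
E' = π[d,u]((σ[v='p'](T) ⋈[e=d] R))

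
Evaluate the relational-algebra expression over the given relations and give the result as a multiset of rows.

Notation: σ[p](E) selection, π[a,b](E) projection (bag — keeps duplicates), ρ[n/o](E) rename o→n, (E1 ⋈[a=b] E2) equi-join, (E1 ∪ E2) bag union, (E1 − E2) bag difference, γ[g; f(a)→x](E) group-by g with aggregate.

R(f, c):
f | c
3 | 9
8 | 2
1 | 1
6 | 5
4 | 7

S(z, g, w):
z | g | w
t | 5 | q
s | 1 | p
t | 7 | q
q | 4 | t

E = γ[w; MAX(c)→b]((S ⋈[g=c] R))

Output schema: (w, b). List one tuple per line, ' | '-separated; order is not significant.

Stepwise |·|:
  S → 4
  R → 5
  (S ⋈[g=c] R) → 3
  γ[w; MAX(c)→b]((S ⋈[g=c] R)) → 2

== RESULT ==
w | b
p | 1
q | 7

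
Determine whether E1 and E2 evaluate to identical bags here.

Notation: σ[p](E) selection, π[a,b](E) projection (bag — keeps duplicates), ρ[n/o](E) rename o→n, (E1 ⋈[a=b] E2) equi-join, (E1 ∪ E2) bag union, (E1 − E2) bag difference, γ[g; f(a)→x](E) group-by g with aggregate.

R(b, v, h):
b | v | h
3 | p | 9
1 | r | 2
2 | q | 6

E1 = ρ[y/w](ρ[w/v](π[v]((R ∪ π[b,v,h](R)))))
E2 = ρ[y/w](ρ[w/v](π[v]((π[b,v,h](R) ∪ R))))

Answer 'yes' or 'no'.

E1 per-node cardinality:
  R → 3
  R → 3
  π[b,v,h](R) → 3
  (R ∪ π[b,v,h](R)) → 6
  π[v]((R ∪ π[b,v,h](R))) → 6
  ρ[w/v](π[v]((R ∪ π[b,v,h](R)))) → 6
  ρ[y/w](ρ[w/v](π[v]((R ∪ π[b,v,h](R))))) → 6
E2 per-node cardinality:
  R → 3
  π[b,v,h](R) → 3
  R → 3
  (π[b,v,h](R) ∪ R) → 6
  π[v]((π[b,v,h](R) ∪ R)) → 6
  ρ[w/v](π[v]((π[b,v,h](R) ∪ R))) → 6
  ρ[y/w](ρ[w/v](π[v]((π[b,v,h](R) ∪ R)))) → 6

E1 and E2 produce the same multiset:
y
p
p
q
q
r
r

yes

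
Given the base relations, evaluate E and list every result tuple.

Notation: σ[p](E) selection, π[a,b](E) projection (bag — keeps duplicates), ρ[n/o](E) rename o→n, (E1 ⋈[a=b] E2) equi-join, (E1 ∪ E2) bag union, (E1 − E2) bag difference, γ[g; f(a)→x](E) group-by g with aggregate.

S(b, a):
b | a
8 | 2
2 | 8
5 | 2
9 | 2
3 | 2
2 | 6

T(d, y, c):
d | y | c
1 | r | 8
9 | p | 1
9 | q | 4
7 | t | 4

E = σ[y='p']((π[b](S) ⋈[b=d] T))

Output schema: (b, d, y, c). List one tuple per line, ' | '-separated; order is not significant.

Per-node cardinality:
  S → 6
  π[b](S) → 6
  T → 4
  (π[b](S) ⋈[b=d] T) → 2
  σ[y='p']((π[b](S) ⋈[b=d] T)) → 1

== RESULT ==
b | d | y | c
9 | 9 | p | 1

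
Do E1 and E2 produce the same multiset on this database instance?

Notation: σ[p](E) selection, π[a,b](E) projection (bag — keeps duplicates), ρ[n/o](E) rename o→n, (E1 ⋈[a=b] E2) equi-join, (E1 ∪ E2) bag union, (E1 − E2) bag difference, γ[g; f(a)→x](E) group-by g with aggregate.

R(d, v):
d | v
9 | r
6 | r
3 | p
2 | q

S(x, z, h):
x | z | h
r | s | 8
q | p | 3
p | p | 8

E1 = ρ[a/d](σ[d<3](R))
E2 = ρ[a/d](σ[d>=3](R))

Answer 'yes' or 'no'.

E1 per-node cardinality:
  R → 4
  σ[d<3](R) → 1
  ρ[a/d](σ[d<3](R)) → 1
E2 per-node cardinality:
  R → 4
  σ[d>=3](R) → 3
  ρ[a/d](σ[d>=3](R)) → 3

E1 result:
a | v
2 | q
E2 result:
a | v
3 | p
6 | r
9 | r
Witness: (3, 'p') appears 0× in E1 but 1× in E2.

no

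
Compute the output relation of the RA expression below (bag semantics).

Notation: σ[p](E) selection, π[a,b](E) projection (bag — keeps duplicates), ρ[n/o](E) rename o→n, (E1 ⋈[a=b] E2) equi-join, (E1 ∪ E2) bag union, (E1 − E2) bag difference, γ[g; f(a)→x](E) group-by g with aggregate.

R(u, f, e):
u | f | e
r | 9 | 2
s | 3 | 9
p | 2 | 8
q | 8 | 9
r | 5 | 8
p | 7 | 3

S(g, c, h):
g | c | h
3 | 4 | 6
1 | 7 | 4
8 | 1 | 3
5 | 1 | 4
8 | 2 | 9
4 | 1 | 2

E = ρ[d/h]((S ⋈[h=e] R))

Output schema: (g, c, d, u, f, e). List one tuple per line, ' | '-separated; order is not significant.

Row counts bottom-up:
  S → 6
  R → 6
  (S ⋈[h=e] R) → 4
  ρ[d/h]((S ⋈[h=e] R)) → 4

== RESULT ==
g | c | d | u | f | e
4 | 1 | 2 | r | 9 | 2
8 | 1 | 3 | p | 7 | 3
8 | 2 | 9 | q | 8 | 9
8 | 2 | 9 | s | 3 | 9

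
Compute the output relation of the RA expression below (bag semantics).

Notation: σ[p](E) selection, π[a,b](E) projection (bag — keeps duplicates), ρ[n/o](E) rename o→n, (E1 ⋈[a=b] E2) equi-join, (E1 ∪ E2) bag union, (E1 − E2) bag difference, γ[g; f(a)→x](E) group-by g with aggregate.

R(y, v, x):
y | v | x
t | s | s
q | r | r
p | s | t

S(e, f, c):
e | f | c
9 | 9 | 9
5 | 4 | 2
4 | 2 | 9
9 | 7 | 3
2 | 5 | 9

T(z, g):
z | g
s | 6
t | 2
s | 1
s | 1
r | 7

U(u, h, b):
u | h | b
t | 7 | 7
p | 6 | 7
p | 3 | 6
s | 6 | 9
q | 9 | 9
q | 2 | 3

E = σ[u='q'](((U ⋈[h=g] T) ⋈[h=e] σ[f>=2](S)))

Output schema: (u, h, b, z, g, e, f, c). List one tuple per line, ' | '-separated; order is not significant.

Per-node cardinality:
  U → 6
  T → 5
  (U ⋈[h=g] T) → 4
  S → 5
  σ[f>=2](S) → 5
  ((U ⋈[h=g] T) ⋈[h=e] σ[f>=2](S)) → 1
  σ[u='q'](((U ⋈[h=g] T) ⋈[h=e] σ[f>=2](S))) → 1

== RESULT ==
u | h | b | z | g | e | f | c
q | 2 | 3 | t | 2 | 2 | 5 | 9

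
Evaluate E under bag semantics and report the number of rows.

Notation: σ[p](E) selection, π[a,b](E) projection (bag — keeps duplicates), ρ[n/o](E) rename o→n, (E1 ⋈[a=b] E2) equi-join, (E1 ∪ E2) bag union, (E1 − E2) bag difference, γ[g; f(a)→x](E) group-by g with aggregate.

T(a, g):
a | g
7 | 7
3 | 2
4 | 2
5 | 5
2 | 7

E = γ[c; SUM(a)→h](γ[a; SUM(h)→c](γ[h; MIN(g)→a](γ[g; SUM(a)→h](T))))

Per-node cardinality:
  T → 5
  γ[g; SUM(a)→h](T) → 3
  γ[h; MIN(g)→a](γ[g; SUM(a)→h](T)) → 3
  γ[a; SUM(h)→c](γ[h; MIN(g)→a](γ[g; SUM(a)→h](T))) → 3
  γ[c; SUM(a)→h](γ[a; SUM(h)→c](γ[h; MIN(g)→a](γ[g; SUM(a)→h](T)))) → 3

|E| = 3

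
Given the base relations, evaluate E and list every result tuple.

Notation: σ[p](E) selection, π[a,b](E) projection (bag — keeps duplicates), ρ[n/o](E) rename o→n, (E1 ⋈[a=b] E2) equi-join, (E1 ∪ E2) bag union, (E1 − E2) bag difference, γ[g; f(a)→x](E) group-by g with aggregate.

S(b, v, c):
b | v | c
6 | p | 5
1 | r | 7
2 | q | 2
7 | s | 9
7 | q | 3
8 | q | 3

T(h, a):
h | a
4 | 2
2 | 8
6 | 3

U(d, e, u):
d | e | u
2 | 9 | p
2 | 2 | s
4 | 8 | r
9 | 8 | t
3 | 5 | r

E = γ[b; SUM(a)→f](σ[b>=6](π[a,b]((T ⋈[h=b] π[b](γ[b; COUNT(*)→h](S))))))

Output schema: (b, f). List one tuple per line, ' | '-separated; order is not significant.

Row counts bottom-up:
  T → 3
  S → 6
  γ[b; COUNT(*)→h](S) → 5
  π[b](γ[b; COUNT(*)→h](S)) → 5
  (T ⋈[h=b] π[b](γ[b; COUNT(*)→h](S))) → 2
  π[a,b]((T ⋈[h=b] π[b](γ[b; COUNT(*)→h](S)))) → 2
  σ[b>=6](π[a,b]((T ⋈[h=b] π[b](γ[b; COUNT(*)→h](S))))) → 1
  γ[b; SUM(a)→f](σ[b>=6](π[a,b]((T ⋈[h=b] π[b](γ[b; COUNT(*)→h](S)))))) → 1

== RESULT ==
b | f
6 | 3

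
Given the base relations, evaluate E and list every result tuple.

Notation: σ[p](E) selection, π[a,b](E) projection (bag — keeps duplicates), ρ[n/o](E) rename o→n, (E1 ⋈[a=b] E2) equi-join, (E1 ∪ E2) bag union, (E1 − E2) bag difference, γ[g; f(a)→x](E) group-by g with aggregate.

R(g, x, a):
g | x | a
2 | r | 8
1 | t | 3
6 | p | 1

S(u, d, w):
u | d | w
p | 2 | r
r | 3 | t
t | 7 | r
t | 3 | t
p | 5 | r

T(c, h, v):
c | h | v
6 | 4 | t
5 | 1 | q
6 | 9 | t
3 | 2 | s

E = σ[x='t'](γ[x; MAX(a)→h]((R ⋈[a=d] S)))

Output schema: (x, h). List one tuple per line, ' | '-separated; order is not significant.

Per-node cardinality:
  R → 3
  S → 5
  (R ⋈[a=d] S) → 2
  γ[x; MAX(a)→h]((R ⋈[a=d] S)) → 1
  σ[x='t'](γ[x; MAX(a)→h]((R ⋈[a=d] S))) → 1

== RESULT ==
x | h
t | 3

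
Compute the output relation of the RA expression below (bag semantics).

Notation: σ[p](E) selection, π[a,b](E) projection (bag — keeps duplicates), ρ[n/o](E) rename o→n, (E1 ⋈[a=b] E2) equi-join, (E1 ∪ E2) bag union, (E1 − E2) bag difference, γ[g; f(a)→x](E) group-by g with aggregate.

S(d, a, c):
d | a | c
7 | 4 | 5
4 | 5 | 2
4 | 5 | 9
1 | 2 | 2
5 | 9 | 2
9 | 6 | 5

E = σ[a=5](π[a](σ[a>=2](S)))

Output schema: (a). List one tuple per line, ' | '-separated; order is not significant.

Subexpression sizes:
  S → 6
  σ[a>=2](S) → 6
  π[a](σ[a>=2](S)) → 6
  σ[a=5](π[a](σ[a>=2](S))) → 2

== RESULT ==
a
5
5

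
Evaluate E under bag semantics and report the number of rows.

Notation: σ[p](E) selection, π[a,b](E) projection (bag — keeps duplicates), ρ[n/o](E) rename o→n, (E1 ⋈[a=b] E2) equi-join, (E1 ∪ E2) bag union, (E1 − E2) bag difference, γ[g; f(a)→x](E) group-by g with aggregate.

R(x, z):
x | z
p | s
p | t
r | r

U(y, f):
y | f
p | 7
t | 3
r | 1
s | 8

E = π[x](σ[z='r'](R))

Row counts bottom-up:
  R → 3
  σ[z='r'](R) → 1
  π[x](σ[z='r'](R)) → 1

|E| = 1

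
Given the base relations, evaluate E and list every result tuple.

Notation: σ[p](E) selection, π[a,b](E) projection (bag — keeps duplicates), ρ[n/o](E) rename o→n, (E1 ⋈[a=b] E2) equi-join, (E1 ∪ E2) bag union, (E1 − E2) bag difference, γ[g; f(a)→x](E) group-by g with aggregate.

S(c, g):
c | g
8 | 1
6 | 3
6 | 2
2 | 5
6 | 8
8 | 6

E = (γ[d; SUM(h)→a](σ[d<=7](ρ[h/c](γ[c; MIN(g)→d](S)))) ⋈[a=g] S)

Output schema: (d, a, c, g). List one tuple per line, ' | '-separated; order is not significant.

Subexpression sizes:
  S → 6
  γ[c; MIN(g)→d](S) → 3
  ρ[h/c](γ[c; MIN(g)→d](S)) → 3
  σ[d<=7](ρ[h/c](γ[c; MIN(g)→d](S))) → 3
  γ[d; SUM(h)→a](σ[d<=7](ρ[h/c](γ[c; MIN(g)→d](S)))) → 3
  S → 6
  (γ[d; SUM(h)→a](σ[d<=7](ρ[h/c](γ[c; MIN(g)→d](S)))) ⋈[a=g] S) → 3

== RESULT ==
d | a | c | g
1 | 8 | 6 | 8
2 | 6 | 8 | 6
5 | 2 | 6 | 2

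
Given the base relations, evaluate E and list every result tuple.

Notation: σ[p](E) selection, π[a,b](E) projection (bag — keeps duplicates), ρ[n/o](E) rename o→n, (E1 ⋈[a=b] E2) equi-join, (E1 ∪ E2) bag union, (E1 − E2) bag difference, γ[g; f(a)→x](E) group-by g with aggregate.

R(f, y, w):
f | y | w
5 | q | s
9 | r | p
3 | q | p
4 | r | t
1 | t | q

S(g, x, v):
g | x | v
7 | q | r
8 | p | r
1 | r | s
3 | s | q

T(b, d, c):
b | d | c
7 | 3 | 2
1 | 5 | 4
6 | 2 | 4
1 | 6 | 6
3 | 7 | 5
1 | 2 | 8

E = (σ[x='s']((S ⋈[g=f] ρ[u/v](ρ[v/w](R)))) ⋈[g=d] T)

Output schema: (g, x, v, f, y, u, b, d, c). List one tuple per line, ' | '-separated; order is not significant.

Per-node cardinality:
  S → 4
  R → 5
  ρ[v/w](R) → 5
  ρ[u/v](ρ[v/w](R)) → 5
  (S ⋈[g=f] ρ[u/v](ρ[v/w](R))) → 2
  σ[x='s']((S ⋈[g=f] ρ[u/v](ρ[v/w](R)))) → 1
  T → 6
  (σ[x='s']((S ⋈[g=f] ρ[u/v](ρ[v/w](R)))) ⋈[g=d] T) → 1

== RESULT ==
g | x | v | f | y | u | b | d | c
3 | s | q | 3 | q | p | 7 | 3 | 2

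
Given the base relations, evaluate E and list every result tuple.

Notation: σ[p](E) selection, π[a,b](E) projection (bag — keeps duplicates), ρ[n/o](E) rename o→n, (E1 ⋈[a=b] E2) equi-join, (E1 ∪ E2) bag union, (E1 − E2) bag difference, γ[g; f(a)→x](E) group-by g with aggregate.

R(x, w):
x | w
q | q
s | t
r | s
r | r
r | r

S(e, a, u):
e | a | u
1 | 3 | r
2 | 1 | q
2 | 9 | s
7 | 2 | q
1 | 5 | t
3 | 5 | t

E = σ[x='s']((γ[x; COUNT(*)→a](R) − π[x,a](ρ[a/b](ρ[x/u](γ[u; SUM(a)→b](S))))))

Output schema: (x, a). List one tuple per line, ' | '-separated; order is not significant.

Stepwise |·|:
  R → 5
  γ[x; COUNT(*)→a](R) → 3
  S → 6
  γ[u; SUM(a)→b](S) → 4
  ρ[x/u](γ[u; SUM(a)→b](S)) → 4
  ρ[a/b](ρ[x/u](γ[u; SUM(a)→b](S))) → 4
  π[x,a](ρ[a/b](ρ[x/u](γ[u; SUM(a)→b](S)))) → 4
  (γ[x; COUNT(*)→a](R) − π[x,a](ρ[a/b](ρ[x/u](γ[u; SUM(a)→b](S))))) → 2
  σ[x='s']((γ[x; COUNT(*)→a](R) − π[x,a](ρ[a/b](ρ[x/u](γ[u; SUM(a)→b](S)))))) → 1

== RESULT ==
x | a
s | 1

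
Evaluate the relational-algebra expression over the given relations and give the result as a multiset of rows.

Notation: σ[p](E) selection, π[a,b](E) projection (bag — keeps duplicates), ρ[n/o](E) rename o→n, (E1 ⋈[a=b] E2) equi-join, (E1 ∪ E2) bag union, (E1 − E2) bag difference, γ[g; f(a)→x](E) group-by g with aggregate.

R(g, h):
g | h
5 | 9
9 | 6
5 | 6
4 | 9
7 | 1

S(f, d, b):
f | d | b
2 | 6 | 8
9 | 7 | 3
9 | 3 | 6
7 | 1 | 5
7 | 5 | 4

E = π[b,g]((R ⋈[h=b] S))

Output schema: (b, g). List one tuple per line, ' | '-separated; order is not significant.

Subexpression sizes:
  R → 5
  S → 5
  (R ⋈[h=b] S) → 2
  π[b,g]((R ⋈[h=b] S)) → 2

== RESULT ==
b | g
6 | 5
6 | 9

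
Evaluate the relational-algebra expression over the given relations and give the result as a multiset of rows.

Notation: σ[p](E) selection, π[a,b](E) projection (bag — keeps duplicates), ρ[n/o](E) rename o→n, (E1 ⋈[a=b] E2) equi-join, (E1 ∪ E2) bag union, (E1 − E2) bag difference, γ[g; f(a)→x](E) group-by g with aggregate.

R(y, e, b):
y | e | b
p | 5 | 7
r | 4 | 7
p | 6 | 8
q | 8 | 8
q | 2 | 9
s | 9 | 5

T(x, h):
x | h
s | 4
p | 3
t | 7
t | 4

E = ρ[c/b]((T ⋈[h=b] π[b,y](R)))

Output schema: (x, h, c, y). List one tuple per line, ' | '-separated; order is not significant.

Row counts bottom-up:
  T → 4
  R → 6
  π[b,y](R) → 6
  (T ⋈[h=b] π[b,y](R)) → 2
  ρ[c/b]((T ⋈[h=b] π[b,y](R))) → 2

== RESULT ==
x | h | c | y
t | 7 | 7 | p
t | 7 | 7 | r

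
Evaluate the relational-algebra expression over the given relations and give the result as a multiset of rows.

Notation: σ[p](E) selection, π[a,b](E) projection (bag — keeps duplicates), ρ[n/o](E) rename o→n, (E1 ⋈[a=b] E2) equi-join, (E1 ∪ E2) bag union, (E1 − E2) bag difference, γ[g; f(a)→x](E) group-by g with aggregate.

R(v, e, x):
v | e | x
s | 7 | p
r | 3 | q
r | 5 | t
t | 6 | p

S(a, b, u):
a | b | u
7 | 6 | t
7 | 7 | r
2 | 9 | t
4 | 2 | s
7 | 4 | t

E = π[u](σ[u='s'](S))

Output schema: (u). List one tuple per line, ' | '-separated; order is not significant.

Row counts bottom-up:
  S → 5
  σ[u='s'](S) → 1
  π[u](σ[u='s'](S)) → 1

== RESULT ==
u
s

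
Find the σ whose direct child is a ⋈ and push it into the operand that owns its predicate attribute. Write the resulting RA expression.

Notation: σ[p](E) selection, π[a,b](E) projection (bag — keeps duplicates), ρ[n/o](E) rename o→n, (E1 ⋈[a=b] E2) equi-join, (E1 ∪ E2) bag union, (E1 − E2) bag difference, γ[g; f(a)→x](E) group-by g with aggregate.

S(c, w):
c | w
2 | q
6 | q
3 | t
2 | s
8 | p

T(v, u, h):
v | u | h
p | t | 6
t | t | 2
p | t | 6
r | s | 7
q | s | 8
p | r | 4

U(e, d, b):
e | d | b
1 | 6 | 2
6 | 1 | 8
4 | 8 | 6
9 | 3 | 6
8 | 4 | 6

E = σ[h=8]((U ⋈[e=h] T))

σ filters on h, owned by the right side.
E' = (U ⋈[e=h] σ[h=8](T))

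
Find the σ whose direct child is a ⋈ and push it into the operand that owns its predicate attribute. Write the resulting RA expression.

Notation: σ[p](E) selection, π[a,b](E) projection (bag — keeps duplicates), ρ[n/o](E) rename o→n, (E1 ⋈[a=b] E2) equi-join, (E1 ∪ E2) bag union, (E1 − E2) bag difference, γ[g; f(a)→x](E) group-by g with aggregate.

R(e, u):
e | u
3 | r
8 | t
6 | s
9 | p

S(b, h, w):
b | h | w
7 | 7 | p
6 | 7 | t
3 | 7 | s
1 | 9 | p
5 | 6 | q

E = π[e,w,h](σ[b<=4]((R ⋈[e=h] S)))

σ filters on b, owned by the right side.
E' = π[e,w,h]((R ⋈[e=h] σ[b<=4](S)))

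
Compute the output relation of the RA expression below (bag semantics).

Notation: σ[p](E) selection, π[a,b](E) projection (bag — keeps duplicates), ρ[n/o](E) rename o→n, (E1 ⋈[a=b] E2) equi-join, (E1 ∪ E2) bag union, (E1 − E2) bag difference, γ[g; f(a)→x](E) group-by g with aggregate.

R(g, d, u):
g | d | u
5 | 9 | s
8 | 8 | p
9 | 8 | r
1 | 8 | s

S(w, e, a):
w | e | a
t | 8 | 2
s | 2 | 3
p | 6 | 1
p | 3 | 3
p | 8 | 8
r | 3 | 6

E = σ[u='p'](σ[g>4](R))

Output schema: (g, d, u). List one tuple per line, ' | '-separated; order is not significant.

Per-node cardinality:
  R → 4
  σ[g>4](R) → 3
  σ[u='p'](σ[g>4](R)) → 1

== RESULT ==
g | d | u
8 | 8 | p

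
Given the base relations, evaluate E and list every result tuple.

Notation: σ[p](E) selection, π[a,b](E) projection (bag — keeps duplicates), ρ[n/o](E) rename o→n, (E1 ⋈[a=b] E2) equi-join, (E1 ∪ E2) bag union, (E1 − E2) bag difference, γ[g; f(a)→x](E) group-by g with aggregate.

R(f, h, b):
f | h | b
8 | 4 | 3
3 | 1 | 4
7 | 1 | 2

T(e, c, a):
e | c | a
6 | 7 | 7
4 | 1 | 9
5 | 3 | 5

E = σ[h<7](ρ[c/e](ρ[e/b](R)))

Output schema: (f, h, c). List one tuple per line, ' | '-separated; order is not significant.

Stepwise |·|:
  R → 3
  ρ[e/b](R) → 3
  ρ[c/e](ρ[e/b](R)) → 3
  σ[h<7](ρ[c/e](ρ[e/b](R))) → 3

== RESULT ==
f | h | c
3 | 1 | 4
7 | 1 | 2
8 | 4 | 3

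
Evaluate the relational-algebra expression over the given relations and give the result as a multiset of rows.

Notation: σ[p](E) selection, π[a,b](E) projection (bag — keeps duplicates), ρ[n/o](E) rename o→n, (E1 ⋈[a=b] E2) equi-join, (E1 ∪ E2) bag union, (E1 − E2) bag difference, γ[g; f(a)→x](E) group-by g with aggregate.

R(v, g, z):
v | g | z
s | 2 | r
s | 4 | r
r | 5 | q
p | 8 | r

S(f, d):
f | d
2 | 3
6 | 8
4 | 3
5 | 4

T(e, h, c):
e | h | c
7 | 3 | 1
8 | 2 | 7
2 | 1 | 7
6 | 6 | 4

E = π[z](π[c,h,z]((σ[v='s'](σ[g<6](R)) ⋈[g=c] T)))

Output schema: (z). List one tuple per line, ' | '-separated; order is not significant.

Per-node cardinality:
  R → 4
  σ[g<6](R) → 3
  σ[v='s'](σ[g<6](R)) → 2
  T → 4
  (σ[v='s'](σ[g<6](R)) ⋈[g=c] T) → 1
  π[c,h,z]((σ[v='s'](σ[g<6](R)) ⋈[g=c] T)) → 1
  π[z](π[c,h,z]((σ[v='s'](σ[g<6](R)) ⋈[g=c] T))) → 1

== RESULT ==
z
r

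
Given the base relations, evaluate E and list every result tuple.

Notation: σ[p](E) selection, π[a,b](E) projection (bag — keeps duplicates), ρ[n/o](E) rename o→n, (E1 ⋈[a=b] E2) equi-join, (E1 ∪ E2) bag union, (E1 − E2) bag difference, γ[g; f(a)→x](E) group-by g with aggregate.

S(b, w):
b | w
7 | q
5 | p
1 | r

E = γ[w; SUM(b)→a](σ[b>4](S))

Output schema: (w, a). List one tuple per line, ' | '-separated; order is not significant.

Row counts bottom-up:
  S → 3
  σ[b>4](S) → 2
  γ[w; SUM(b)→a](σ[b>4](S)) → 2

== RESULT ==
w | a
p | 5
q | 7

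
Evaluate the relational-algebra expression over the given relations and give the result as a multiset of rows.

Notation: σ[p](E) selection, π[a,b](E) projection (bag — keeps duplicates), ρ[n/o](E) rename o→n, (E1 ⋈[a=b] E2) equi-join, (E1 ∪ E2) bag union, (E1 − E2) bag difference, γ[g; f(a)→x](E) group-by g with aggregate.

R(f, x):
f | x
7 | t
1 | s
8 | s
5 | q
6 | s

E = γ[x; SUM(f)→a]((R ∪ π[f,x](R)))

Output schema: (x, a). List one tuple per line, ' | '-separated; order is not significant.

Per-node cardinality:
  R → 5
  R → 5
  π[f,x](R) → 5
  (R ∪ π[f,x](R)) → 10
  γ[x; SUM(f)→a]((R ∪ π[f,x](R))) → 3

== RESULT ==
x | a
q | 10
s | 30
t | 14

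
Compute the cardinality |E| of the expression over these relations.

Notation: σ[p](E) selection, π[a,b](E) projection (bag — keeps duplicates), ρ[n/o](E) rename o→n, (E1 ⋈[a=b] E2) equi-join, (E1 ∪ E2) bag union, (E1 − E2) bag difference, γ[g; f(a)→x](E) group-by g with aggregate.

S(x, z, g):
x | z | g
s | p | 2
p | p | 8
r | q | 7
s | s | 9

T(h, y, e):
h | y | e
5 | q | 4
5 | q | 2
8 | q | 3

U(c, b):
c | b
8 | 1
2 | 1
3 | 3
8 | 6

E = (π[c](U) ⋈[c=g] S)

Per-node cardinality:
  U → 4
  π[c](U) → 4
  S → 4
  (π[c](U) ⋈[c=g] S) → 3

|E| = 3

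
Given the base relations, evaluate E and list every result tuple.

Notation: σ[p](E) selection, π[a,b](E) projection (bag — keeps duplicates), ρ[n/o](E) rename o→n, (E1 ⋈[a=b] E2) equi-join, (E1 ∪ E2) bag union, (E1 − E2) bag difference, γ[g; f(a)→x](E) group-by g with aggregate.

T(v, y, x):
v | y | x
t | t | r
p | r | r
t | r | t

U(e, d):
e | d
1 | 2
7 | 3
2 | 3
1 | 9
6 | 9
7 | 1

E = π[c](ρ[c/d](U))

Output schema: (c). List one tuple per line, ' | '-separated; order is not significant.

Row counts bottom-up:
  U → 6
  ρ[c/d](U) → 6
  π[c](ρ[c/d](U)) → 6

== RESULT ==
c
1
2
3
3
9
9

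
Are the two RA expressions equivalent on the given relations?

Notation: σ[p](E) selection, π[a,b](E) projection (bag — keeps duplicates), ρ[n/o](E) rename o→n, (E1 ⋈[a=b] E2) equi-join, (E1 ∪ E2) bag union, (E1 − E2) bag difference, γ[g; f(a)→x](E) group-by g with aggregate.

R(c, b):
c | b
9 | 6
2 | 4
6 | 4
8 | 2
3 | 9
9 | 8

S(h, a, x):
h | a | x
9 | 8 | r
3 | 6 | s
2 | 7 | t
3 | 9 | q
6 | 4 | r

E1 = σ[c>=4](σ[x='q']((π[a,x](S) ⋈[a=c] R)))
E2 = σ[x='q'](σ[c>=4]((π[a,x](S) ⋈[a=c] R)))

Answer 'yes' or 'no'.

E1 per-node cardinality:
  S → 5
  π[a,x](S) → 5
  R → 6
  (π[a,x](S) ⋈[a=c] R) → 4
  σ[x='q']((π[a,x](S) ⋈[a=c] R)) → 2
  σ[c>=4](σ[x='q']((π[a,x](S) ⋈[a=c] R))) → 2
E2 per-node cardinality:
  S → 5
  π[a,x](S) → 5
  R → 6
  (π[a,x](S) ⋈[a=c] R) → 4
  σ[c>=4]((π[a,x](S) ⋈[a=c] R)) → 4
  σ[x='q'](σ[c>=4]((π[a,x](S) ⋈[a=c] R))) → 2

E1 and E2 produce the same multiset:
a | x | c | b
9 | q | 9 | 6
9 | q | 9 | 8

yes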